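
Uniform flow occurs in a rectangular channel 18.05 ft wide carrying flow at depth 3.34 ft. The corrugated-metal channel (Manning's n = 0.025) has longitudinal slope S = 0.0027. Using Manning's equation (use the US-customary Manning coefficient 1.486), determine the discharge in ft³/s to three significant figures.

A = b·y = 18.05 × 3.34 = 60.29 ft²
P = b + 2y = 18.05 + 2×3.34 = 24.73 ft
R = A/P = 60.29/24.73 = 2.438 ft
Q = (1.486/n)·A·R^(2/3)·S^(1/2) = (1.486/0.025) × 60.29 × 2.438^(2/3) × 0.0027^(1/2) = 337.3 ft³/s

337 ft³/s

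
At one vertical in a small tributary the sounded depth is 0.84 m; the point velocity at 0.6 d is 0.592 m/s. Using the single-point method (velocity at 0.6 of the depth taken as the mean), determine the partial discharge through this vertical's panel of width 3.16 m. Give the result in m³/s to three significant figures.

v̄ = v₀.₆ = 0.592 m/s
q = v̄ × d × w = 0.5920 × 0.84 × 3.16 = 1.571 m³/s

1.57 m³/s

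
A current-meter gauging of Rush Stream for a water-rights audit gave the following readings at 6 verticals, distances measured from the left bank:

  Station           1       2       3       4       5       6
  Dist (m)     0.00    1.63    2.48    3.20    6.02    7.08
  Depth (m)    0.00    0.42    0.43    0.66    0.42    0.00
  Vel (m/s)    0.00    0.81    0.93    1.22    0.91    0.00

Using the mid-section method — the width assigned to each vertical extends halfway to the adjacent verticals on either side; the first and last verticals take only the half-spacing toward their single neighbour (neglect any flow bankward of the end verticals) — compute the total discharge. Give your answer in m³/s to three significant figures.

w_2 = (2.48 − 0.00)/2 = 1.24 m; q_2 = 0.81 × 0.42 × 1.24 = 0.4218 m³/s
w_3 = (3.20 − 1.63)/2 = 0.785 m; q_3 = 0.93 × 0.43 × 0.785 = 0.3139 m³/s
w_4 = (6.02 − 2.48)/2 = 1.77 m; q_4 = 1.22 × 0.66 × 1.77 = 1.425 m³/s
w_5 = (7.08 − 3.20)/2 = 1.94 m; q_5 = 0.91 × 0.42 × 1.94 = 0.7415 m³/s
Stations 1, 6 contribute zero (depth or velocity is 0).
Q = Σ qᵢ = 2.902 m³/s

2.90 m³/s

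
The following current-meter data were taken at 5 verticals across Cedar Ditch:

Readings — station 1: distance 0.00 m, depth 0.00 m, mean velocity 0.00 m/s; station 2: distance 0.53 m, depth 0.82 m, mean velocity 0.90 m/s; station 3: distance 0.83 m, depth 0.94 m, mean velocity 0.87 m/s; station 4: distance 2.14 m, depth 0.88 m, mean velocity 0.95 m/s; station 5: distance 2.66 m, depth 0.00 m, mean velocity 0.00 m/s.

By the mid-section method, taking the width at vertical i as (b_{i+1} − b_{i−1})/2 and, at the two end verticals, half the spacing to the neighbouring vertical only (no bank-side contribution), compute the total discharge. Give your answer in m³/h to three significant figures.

w_2 = (0.83 − 0.00)/2 = 0.415 m; q_2 = 0.90 × 0.82 × 0.415 = 0.3063 m³/s
w_3 = (2.14 − 0.53)/2 = 0.805 m; q_3 = 0.87 × 0.94 × 0.805 = 0.6583 m³/s
w_4 = (2.66 − 0.83)/2 = 0.915 m; q_4 = 0.95 × 0.88 × 0.915 = 0.7649 m³/s
Stations 1, 5 contribute zero (depth or velocity is 0).
Q = Σ qᵢ = 1.730 m³/s
= 1.730 × 3600 = 6226 m³/h

6230 m³/h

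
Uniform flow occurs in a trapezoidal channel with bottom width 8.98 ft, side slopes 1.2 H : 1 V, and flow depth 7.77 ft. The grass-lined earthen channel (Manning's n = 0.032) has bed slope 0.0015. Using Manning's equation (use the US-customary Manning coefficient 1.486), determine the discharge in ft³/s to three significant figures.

A = (b + z·y)·y = (8.98 + 1.2×7.77)×7.77 = 142.2 ft²
P = b + 2y√(1+z²) = 8.98 + 2×7.77×√(1+1.2²) = 33.25 ft
R = A/P = 142.2/33.25 = 4.277 ft
Q = (1.486/n)·A·R^(2/3)·S^(1/2) = (1.486/0.032) × 142.2 × 4.277^(2/3) × 0.0015^(1/2) = 674.0 ft³/s

674 ft³/s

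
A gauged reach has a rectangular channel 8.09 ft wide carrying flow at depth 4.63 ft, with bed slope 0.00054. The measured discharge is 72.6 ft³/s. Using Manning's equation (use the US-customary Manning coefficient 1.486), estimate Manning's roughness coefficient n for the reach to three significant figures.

0.0298

A = b·y = 8.09 × 4.63 = 37.46 ft²
P = b + 2y = 8.09 + 2×4.63 = 17.35 ft
R = A/P = 37.46/17.35 = 2.159 ft
n = (1.486/Q)·A·R^(2/3)·S^(1/2) = (1.486/72.6) × 37.46 × 1.670 × 0.02324 = 0.02976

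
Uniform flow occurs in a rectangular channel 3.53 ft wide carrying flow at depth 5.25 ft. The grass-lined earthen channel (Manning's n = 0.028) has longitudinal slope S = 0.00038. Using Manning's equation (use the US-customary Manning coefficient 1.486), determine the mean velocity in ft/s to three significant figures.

A = b·y = 3.53 × 5.25 = 18.53 ft²
P = b + 2y = 3.53 + 2×5.25 = 14.03 ft
R = A/P = 18.53/14.03 = 1.321 ft
Q = (1.486/n)·A·R^(2/3)·S^(1/2) = (1.486/0.028) × 18.53 × 1.321^(2/3) × 0.00038^(1/2) = 23.08 ft³/s
V = Q/A = 23.08/18.53 = 1.245 ft/s

1.25 ft/s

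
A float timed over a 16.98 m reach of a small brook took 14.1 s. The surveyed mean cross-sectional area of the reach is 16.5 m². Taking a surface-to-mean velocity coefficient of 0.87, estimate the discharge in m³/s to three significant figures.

v_surface = L / t̄ = 16.98 / 14.1 = 1.204 m/s
v_mean = 0.87 × 1.204 = 1.048 m/s
Q = A × v_mean = 16.5 × 1.048 = 17.29 m³/s

17.3 m³/s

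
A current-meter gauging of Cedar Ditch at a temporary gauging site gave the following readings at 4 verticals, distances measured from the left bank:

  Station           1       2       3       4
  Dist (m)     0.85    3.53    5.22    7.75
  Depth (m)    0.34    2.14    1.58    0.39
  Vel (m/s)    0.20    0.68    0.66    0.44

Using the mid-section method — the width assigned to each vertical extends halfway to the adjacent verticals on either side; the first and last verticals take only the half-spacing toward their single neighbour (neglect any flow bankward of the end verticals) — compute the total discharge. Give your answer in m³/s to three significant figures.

5.69 m³/s

w_1 = (3.53 − 0.85)/2 = 1.34 m; q_1 = 0.20 × 0.34 × 1.34 = 0.09112 m³/s
w_2 = (5.22 − 0.85)/2 = 2.185 m; q_2 = 0.68 × 2.14 × 2.185 = 3.180 m³/s
w_3 = (7.75 − 3.53)/2 = 2.11 m; q_3 = 0.66 × 1.58 × 2.11 = 2.200 m³/s
w_4 = (7.75 − 5.22)/2 = 1.265 m; q_4 = 0.44 × 0.39 × 1.265 = 0.2171 m³/s
Q = Σ qᵢ = 5.688 m³/s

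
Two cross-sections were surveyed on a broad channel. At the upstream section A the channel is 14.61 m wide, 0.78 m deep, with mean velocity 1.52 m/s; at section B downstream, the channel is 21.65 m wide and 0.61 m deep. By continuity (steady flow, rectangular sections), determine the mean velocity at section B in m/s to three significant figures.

Q = A₁V₁ = (14.61×0.78) × 1.52 = 17.32 m³/s
A₂ = 21.65 × 0.61 = 13.21 m²
V₂ = Q/A₂ = 17.32/13.21 = 1.312 m/s

1.31 m/s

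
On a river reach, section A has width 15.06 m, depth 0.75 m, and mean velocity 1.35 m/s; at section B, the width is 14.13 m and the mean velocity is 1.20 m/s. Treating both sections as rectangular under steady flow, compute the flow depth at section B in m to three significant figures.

Q = A₁V₁ = (15.06×0.75) × 1.35 = 15.25 m³/s
d₂ = Q/(b₂ V₂) = 15.25/(14.13×1.20) = 0.8993 m

0.899 m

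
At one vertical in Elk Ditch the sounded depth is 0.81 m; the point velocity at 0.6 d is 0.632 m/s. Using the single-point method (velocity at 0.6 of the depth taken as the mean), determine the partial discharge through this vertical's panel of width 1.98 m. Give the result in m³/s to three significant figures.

v̄ = v₀.₆ = 0.632 m/s
q = v̄ × d × w = 0.6320 × 0.81 × 1.98 = 1.014 m³/s

1.01 m³/s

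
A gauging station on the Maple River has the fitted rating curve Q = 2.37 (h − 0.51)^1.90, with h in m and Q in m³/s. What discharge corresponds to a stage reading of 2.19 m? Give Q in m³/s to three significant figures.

Q = 2.37 × (2.19 − 0.51)^1.90 = 2.37 × 1.68^1.90 = 6.351 m³/s

6.35 m³/s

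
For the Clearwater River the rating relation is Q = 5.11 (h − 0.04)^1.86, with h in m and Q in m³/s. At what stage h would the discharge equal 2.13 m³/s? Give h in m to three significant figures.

h − h₀ = (Q/C)^(1/b) = (2.13/5.11)^(1/1.86) = 0.6247 m
h = 0.04 + 0.6247 = 0.6647 m

0.665 m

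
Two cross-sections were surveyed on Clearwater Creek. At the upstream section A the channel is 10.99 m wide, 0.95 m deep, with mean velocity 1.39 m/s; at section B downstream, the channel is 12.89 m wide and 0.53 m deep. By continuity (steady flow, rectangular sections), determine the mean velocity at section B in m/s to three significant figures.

Q = A₁V₁ = (10.99×0.95) × 1.39 = 14.51 m³/s
A₂ = 12.89 × 0.53 = 6.832 m²
V₂ = Q/A₂ = 14.51/6.832 = 2.124 m/s

2.12 m/s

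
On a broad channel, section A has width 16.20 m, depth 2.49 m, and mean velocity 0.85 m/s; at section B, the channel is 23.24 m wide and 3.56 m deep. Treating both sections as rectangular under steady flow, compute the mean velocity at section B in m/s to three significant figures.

0.414 m/s

Q = A₁V₁ = (16.20×2.49) × 0.85 = 34.29 m³/s
A₂ = 23.24 × 3.56 = 82.73 m²
V₂ = Q/A₂ = 34.29/82.73 = 0.4144 m/s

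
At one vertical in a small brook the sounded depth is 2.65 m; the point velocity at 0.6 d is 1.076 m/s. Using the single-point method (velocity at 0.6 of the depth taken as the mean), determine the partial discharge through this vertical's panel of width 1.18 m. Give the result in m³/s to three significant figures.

3.36 m³/s

v̄ = v₀.₆ = 1.076 m/s
q = v̄ × d × w = 1.076 × 2.65 × 1.18 = 3.365 m³/s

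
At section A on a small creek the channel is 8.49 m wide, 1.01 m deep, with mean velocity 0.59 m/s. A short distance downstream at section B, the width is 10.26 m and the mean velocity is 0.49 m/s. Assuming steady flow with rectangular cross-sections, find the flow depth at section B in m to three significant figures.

Q = A₁V₁ = (8.49×1.01) × 0.59 = 5.059 m³/s
d₂ = Q/(b₂ V₂) = 5.059/(10.26×0.49) = 1.006 m

1.01 m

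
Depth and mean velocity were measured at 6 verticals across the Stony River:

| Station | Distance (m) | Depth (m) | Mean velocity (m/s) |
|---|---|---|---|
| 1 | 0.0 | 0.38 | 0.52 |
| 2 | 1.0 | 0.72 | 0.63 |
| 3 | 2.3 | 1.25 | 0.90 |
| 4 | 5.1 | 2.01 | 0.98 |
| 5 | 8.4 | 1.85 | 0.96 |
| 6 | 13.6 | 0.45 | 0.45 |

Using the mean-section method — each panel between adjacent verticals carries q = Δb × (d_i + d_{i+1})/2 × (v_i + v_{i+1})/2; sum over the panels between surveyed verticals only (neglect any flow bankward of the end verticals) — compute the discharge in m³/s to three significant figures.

16.0 m³/s

Panel 1-2: Δb = 1 m, d̄ = (0.38+0.72)/2 = 0.55, v̄ = (0.52+0.63)/2 = 0.575 → q = 1×0.55×0.575 = 0.3163 m³/s
Panel 2-3: Δb = 1.3 m, d̄ = (0.72+1.25)/2 = 0.985, v̄ = (0.63+0.90)/2 = 0.765 → q = 1.3×0.985×0.765 = 0.9796 m³/s
Panel 3-4: Δb = 2.8 m, d̄ = (1.25+2.01)/2 = 1.63, v̄ = (0.90+0.98)/2 = 0.94 → q = 2.8×1.63×0.94 = 4.290 m³/s
Panel 4-5: Δb = 3.3 m, d̄ = (2.01+1.85)/2 = 1.93, v̄ = (0.98+0.96)/2 = 0.97 → q = 3.3×1.93×0.97 = 6.178 m³/s
Panel 5-6: Δb = 5.2 m, d̄ = (1.85+0.45)/2 = 1.15, v̄ = (0.96+0.45)/2 = 0.705 → q = 5.2×1.15×0.705 = 4.216 m³/s
Q = Σ q = 15.98 m³/s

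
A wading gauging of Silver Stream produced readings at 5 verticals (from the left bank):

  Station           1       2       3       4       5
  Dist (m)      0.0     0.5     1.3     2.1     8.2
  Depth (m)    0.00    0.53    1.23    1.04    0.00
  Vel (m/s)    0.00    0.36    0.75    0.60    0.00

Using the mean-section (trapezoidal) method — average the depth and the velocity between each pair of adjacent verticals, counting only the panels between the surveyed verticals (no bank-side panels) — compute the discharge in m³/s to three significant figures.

1.98 m³/s

Panel 1-2: Δb = 0.5 m, d̄ = (0.00+0.53)/2 = 0.265, v̄ = (0.00+0.36)/2 = 0.18 → q = 0.5×0.265×0.18 = 0.02385 m³/s
Panel 2-3: Δb = 0.8 m, d̄ = (0.53+1.23)/2 = 0.88, v̄ = (0.36+0.75)/2 = 0.555 → q = 0.8×0.88×0.555 = 0.3907 m³/s
Panel 3-4: Δb = 0.8 m, d̄ = (1.23+1.04)/2 = 1.135, v̄ = (0.75+0.60)/2 = 0.675 → q = 0.8×1.135×0.675 = 0.6129 m³/s
Panel 4-5: Δb = 6.1 m, d̄ = (1.04+0.00)/2 = 0.52, v̄ = (0.60+0.00)/2 = 0.3 → q = 6.1×0.52×0.3 = 0.9516 m³/s
Q = Σ q = 1.979 m³/s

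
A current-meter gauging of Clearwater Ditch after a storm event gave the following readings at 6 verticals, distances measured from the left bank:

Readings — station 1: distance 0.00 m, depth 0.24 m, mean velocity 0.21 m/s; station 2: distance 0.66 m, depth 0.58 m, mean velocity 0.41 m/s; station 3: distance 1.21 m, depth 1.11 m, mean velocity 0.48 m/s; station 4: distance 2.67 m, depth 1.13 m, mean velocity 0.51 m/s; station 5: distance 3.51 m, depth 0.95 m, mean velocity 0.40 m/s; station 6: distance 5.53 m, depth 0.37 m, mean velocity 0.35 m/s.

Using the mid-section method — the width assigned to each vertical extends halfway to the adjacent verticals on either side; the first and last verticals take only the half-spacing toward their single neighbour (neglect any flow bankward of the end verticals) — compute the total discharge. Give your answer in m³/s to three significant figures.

w_1 = (0.66 − 0.00)/2 = 0.33 m; q_1 = 0.21 × 0.24 × 0.33 = 0.01663 m³/s
w_2 = (1.21 − 0.00)/2 = 0.605 m; q_2 = 0.41 × 0.58 × 0.605 = 0.1439 m³/s
w_3 = (2.67 − 0.66)/2 = 1.005 m; q_3 = 0.48 × 1.11 × 1.005 = 0.5355 m³/s
w_4 = (3.51 − 1.21)/2 = 1.15 m; q_4 = 0.51 × 1.13 × 1.15 = 0.6627 m³/s
w_5 = (5.53 − 2.67)/2 = 1.43 m; q_5 = 0.40 × 0.95 × 1.43 = 0.5434 m³/s
w_6 = (5.53 − 3.51)/2 = 1.01 m; q_6 = 0.35 × 0.37 × 1.01 = 0.1308 m³/s
Q = Σ qᵢ = 2.033 m³/s

2.03 m³/s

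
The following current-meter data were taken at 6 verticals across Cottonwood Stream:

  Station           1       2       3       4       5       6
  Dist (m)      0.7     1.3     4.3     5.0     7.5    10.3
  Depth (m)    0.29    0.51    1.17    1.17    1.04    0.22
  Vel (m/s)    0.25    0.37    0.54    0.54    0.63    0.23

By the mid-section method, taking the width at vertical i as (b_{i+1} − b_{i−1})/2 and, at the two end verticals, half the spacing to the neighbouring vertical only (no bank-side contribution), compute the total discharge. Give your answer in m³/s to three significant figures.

4.35 m³/s

w_1 = (1.3 − 0.7)/2 = 0.3 m; q_1 = 0.25 × 0.29 × 0.3 = 0.02175 m³/s
w_2 = (4.3 − 0.7)/2 = 1.8 m; q_2 = 0.37 × 0.51 × 1.8 = 0.3397 m³/s
w_3 = (5.0 − 1.3)/2 = 1.85 m; q_3 = 0.54 × 1.17 × 1.85 = 1.169 m³/s
w_4 = (7.5 − 4.3)/2 = 1.6 m; q_4 = 0.54 × 1.17 × 1.6 = 1.011 m³/s
w_5 = (10.3 − 5.0)/2 = 2.65 m; q_5 = 0.63 × 1.04 × 2.65 = 1.736 m³/s
w_6 = (10.3 − 7.5)/2 = 1.4 m; q_6 = 0.23 × 0.22 × 1.4 = 0.07084 m³/s
Q = Σ qᵢ = 4.348 m³/s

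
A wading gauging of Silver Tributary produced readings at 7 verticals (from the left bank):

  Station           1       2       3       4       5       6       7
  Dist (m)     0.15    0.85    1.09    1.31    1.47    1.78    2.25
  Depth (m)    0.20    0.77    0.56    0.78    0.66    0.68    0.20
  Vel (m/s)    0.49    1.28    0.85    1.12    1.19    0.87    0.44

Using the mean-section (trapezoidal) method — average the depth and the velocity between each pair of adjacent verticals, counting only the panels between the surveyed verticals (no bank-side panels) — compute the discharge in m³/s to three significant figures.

Panel 1-2: Δb = 0.7 m, d̄ = (0.20+0.77)/2 = 0.485, v̄ = (0.49+1.28)/2 = 0.885 → q = 0.7×0.485×0.885 = 0.3005 m³/s
Panel 2-3: Δb = 0.24 m, d̄ = (0.77+0.56)/2 = 0.665, v̄ = (1.28+0.85)/2 = 1.065 → q = 0.24×0.665×1.065 = 0.1700 m³/s
Panel 3-4: Δb = 0.22 m, d̄ = (0.56+0.78)/2 = 0.67, v̄ = (0.85+1.12)/2 = 0.985 → q = 0.22×0.67×0.985 = 0.1452 m³/s
Panel 4-5: Δb = 0.16 m, d̄ = (0.78+0.66)/2 = 0.72, v̄ = (1.12+1.19)/2 = 1.155 → q = 0.16×0.72×1.155 = 0.1331 m³/s
Panel 5-6: Δb = 0.31 m, d̄ = (0.66+0.68)/2 = 0.67, v̄ = (1.19+0.87)/2 = 1.03 → q = 0.31×0.67×1.03 = 0.2139 m³/s
Panel 6-7: Δb = 0.47 m, d̄ = (0.68+0.20)/2 = 0.44, v̄ = (0.87+0.44)/2 = 0.655 → q = 0.47×0.44×0.655 = 0.1355 m³/s
Q = Σ q = 1.098 m³/s

1.10 m³/s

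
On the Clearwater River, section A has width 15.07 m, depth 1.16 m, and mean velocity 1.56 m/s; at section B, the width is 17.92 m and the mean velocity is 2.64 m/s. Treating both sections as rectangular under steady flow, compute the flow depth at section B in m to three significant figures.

0.576 m

Q = A₁V₁ = (15.07×1.16) × 1.56 = 27.27 m³/s
d₂ = Q/(b₂ V₂) = 27.27/(17.92×2.64) = 0.5764 m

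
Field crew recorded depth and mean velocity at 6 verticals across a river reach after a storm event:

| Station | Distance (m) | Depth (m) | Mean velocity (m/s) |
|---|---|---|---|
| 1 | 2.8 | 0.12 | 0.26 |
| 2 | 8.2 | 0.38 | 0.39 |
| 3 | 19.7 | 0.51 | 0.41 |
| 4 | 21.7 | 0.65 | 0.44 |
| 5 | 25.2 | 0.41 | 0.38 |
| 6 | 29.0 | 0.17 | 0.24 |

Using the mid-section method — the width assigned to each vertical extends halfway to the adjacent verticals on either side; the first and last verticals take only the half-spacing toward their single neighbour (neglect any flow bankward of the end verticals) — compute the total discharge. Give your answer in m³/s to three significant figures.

4.18 m³/s

w_1 = (8.2 − 2.8)/2 = 2.7 m; q_1 = 0.26 × 0.12 × 2.7 = 0.08424 m³/s
w_2 = (19.7 − 2.8)/2 = 8.45 m; q_2 = 0.39 × 0.38 × 8.45 = 1.252 m³/s
w_3 = (21.7 − 8.2)/2 = 6.75 m; q_3 = 0.41 × 0.51 × 6.75 = 1.411 m³/s
w_4 = (25.2 − 19.7)/2 = 2.75 m; q_4 = 0.44 × 0.65 × 2.75 = 0.7865 m³/s
w_5 = (29.0 − 21.7)/2 = 3.65 m; q_5 = 0.38 × 0.41 × 3.65 = 0.5687 m³/s
w_6 = (29.0 − 25.2)/2 = 1.9 m; q_6 = 0.24 × 0.17 × 1.9 = 0.07752 m³/s
Q = Σ qᵢ = 4.181 m³/s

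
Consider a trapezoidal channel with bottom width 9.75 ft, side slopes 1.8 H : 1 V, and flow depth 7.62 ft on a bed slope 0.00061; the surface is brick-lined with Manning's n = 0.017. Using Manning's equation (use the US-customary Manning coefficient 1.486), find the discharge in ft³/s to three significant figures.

A = (b + z·y)·y = (9.75 + 1.8×7.62)×7.62 = 178.8 ft²
P = b + 2y√(1+z²) = 9.75 + 2×7.62×√(1+1.8²) = 41.13 ft
R = A/P = 178.8/41.13 = 4.347 ft
Q = (1.486/n)·A·R^(2/3)·S^(1/2) = (1.486/0.017) × 178.8 × 4.347^(2/3) × 0.00061^(1/2) = 1028 ft³/s

1030 ft³/s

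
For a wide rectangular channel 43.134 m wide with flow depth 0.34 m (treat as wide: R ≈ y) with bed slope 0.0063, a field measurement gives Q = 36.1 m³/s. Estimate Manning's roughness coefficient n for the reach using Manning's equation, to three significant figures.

0.0157

A = b·y = 43.134 × 0.34 = 14.67 m²
Wide channel: R ≈ y = 0.34 m
n = (1/Q)·A·R^(2/3)·S^(1/2) = (1/36.1) × 14.67 × 0.4871 × 0.07937 = 0.01571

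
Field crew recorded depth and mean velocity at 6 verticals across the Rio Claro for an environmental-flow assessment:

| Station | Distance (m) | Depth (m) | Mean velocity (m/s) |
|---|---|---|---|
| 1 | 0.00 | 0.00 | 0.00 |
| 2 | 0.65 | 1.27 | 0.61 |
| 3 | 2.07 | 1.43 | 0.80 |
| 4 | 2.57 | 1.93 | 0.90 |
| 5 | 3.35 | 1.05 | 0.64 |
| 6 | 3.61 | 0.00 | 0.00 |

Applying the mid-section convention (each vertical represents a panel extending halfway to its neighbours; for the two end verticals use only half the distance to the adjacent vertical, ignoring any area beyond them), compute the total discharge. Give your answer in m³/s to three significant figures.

3.36 m³/s

w_2 = (2.07 − 0.00)/2 = 1.035 m; q_2 = 0.61 × 1.27 × 1.035 = 0.8018 m³/s
w_3 = (2.57 − 0.65)/2 = 0.96 m; q_3 = 0.80 × 1.43 × 0.96 = 1.098 m³/s
w_4 = (3.35 − 2.07)/2 = 0.64 m; q_4 = 0.90 × 1.93 × 0.64 = 1.112 m³/s
w_5 = (3.61 − 2.57)/2 = 0.52 m; q_5 = 0.64 × 1.05 × 0.52 = 0.3494 m³/s
Stations 1, 6 contribute zero (depth or velocity is 0).
Q = Σ qᵢ = 3.361 m³/s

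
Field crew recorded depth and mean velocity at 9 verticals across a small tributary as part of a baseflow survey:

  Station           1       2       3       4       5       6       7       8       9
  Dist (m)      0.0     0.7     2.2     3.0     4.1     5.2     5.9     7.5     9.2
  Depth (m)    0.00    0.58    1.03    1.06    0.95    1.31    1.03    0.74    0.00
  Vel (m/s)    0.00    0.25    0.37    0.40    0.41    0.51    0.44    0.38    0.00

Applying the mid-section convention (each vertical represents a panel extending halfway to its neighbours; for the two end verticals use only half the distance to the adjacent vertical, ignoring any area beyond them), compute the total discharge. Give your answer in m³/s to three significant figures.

w_2 = (2.2 − 0.0)/2 = 1.1 m; q_2 = 0.25 × 0.58 × 1.1 = 0.1595 m³/s
w_3 = (3.0 − 0.7)/2 = 1.15 m; q_3 = 0.37 × 1.03 × 1.15 = 0.4383 m³/s
w_4 = (4.1 − 2.2)/2 = 0.95 m; q_4 = 0.40 × 1.06 × 0.95 = 0.4028 m³/s
w_5 = (5.2 − 3.0)/2 = 1.1 m; q_5 = 0.41 × 0.95 × 1.1 = 0.4285 m³/s
w_6 = (5.9 − 4.1)/2 = 0.9 m; q_6 = 0.51 × 1.31 × 0.9 = 0.6013 m³/s
w_7 = (7.5 − 5.2)/2 = 1.15 m; q_7 = 0.44 × 1.03 × 1.15 = 0.5212 m³/s
w_8 = (9.2 − 5.9)/2 = 1.65 m; q_8 = 0.38 × 0.74 × 1.65 = 0.4640 m³/s
Stations 1, 9 contribute zero (depth or velocity is 0).
Q = Σ qᵢ = 3.015 m³/s

3.02 m³/s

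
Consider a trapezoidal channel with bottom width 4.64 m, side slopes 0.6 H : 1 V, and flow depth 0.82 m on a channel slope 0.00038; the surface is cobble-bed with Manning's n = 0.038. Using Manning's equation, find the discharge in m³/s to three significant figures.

A = (b + z·y)·y = (4.64 + 0.6×0.82)×0.82 = 4.208 m²
P = b + 2y√(1+z²) = 4.64 + 2×0.82×√(1+0.6²) = 6.553 m
R = A/P = 4.208/6.553 = 0.6422 m
Q = (1/n)·A·R^(2/3)·S^(1/2) = (1/0.038) × 4.208 × 0.6422^(2/3) × 0.00038^(1/2) = 1.607 m³/s

1.61 m³/s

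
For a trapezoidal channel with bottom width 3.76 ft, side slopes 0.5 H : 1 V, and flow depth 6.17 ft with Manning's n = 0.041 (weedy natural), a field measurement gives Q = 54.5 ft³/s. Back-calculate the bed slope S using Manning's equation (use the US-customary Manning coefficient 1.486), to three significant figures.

0.000393

A = (b + z·y)·y = (3.76 + 0.5×6.17)×6.17 = 42.23 ft²
P = b + 2y√(1+z²) = 3.76 + 2×6.17×√(1+0.5²) = 17.56 ft
R = A/P = 42.23/17.56 = 2.406 ft
S = (Q·n / (1.486·A·R^(2/3)))² = (54.5×0.041 / (1.486×42.23×1.795))² = 0.0003933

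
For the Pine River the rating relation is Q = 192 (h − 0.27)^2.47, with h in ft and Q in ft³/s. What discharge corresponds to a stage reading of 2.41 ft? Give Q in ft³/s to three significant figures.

Q = 192 × (2.41 − 0.27)^2.47 = 192 × 2.14^2.47 = 1257 ft³/s

1260 ft³/s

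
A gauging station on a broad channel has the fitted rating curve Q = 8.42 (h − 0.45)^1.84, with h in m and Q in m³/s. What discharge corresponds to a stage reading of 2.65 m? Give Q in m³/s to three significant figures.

35.9 m³/s

Q = 8.42 × (2.65 − 0.45)^1.84 = 8.42 × 2.2^1.84 = 35.92 m³/s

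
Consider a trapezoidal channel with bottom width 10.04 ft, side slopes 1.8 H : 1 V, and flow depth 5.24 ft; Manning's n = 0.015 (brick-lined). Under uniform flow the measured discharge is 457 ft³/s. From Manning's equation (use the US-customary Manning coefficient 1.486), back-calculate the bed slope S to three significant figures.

A = (b + z·y)·y = (10.04 + 1.8×5.24)×5.24 = 102.0 ft²
P = b + 2y√(1+z²) = 10.04 + 2×5.24×√(1+1.8²) = 31.62 ft
R = A/P = 102.0/31.62 = 3.227 ft
S = (Q·n / (1.486·A·R^(2/3)))² = (457×0.015 / (1.486×102.0×2.184))² = 0.0004287

0.000429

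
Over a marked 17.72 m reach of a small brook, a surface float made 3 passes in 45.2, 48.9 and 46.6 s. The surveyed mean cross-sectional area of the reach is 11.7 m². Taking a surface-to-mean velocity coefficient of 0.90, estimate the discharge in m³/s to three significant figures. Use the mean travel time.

3.98 m³/s

t̄ = (45.2 + 48.9 + 46.6) / 3 = 46.9 s
v_surface = L / t̄ = 17.72 / 46.9 = 0.3778 m/s
v_mean = 0.90 × 0.3778 = 0.3400 m/s
Q = A × v_mean = 11.7 × 0.3400 = 3.978 m³/s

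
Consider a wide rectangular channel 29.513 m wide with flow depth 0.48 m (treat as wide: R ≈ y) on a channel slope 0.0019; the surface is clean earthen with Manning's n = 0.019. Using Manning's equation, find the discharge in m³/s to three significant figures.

19.9 m³/s

A = b·y = 29.513 × 0.48 = 14.17 m²
Wide channel: R ≈ y = 0.48 m
Q = (1/n)·A·R^(2/3)·S^(1/2) = (1/0.019) × 14.17 × 0.4800^(2/3) × 0.0019^(1/2) = 19.92 m³/s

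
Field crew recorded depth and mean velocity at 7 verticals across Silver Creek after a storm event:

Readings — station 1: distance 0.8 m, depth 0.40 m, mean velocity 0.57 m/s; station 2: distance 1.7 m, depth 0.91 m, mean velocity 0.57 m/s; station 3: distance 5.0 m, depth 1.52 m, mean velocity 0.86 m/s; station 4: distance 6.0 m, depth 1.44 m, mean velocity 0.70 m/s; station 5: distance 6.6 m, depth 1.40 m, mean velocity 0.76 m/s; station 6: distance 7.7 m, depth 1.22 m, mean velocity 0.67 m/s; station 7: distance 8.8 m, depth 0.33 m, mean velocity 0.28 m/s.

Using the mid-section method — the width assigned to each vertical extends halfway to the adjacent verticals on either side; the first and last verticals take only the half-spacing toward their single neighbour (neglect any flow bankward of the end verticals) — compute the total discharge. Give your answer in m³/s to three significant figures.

w_1 = (1.7 − 0.8)/2 = 0.45 m; q_1 = 0.57 × 0.40 × 0.45 = 0.1026 m³/s
w_2 = (5.0 − 0.8)/2 = 2.1 m; q_2 = 0.57 × 0.91 × 2.1 = 1.089 m³/s
w_3 = (6.0 − 1.7)/2 = 2.15 m; q_3 = 0.86 × 1.52 × 2.15 = 2.810 m³/s
w_4 = (6.6 − 5.0)/2 = 0.8 m; q_4 = 0.70 × 1.44 × 0.8 = 0.8064 m³/s
w_5 = (7.7 − 6.0)/2 = 0.85 m; q_5 = 0.76 × 1.40 × 0.85 = 0.9044 m³/s
w_6 = (8.8 − 6.6)/2 = 1.1 m; q_6 = 0.67 × 1.22 × 1.1 = 0.8991 m³/s
w_7 = (8.8 − 7.7)/2 = 0.55 m; q_7 = 0.28 × 0.33 × 0.55 = 0.05082 m³/s
Q = Σ qᵢ = 6.663 m³/s

6.66 m³/s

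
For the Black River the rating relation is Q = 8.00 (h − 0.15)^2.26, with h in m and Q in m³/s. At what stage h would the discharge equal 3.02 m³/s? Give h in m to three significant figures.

h − h₀ = (Q/C)^(1/b) = (3.02/8.00)^(1/2.26) = 0.6498 m
h = 0.15 + 0.6498 = 0.7998 m

0.800 m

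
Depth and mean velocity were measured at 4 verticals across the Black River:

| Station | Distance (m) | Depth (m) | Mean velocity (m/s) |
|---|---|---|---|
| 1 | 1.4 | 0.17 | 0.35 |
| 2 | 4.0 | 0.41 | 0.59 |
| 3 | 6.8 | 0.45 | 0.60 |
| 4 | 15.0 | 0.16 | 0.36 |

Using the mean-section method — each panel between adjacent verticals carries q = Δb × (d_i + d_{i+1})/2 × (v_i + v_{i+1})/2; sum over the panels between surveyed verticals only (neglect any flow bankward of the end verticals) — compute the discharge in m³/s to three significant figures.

2.27 m³/s

Panel 1-2: Δb = 2.6 m, d̄ = (0.17+0.41)/2 = 0.29, v̄ = (0.35+0.59)/2 = 0.47 → q = 2.6×0.29×0.47 = 0.3544 m³/s
Panel 2-3: Δb = 2.8 m, d̄ = (0.41+0.45)/2 = 0.43, v̄ = (0.59+0.60)/2 = 0.595 → q = 2.8×0.43×0.595 = 0.7164 m³/s
Panel 3-4: Δb = 8.2 m, d̄ = (0.45+0.16)/2 = 0.305, v̄ = (0.60+0.36)/2 = 0.48 → q = 8.2×0.305×0.48 = 1.200 m³/s
Q = Σ q = 2.271 m³/s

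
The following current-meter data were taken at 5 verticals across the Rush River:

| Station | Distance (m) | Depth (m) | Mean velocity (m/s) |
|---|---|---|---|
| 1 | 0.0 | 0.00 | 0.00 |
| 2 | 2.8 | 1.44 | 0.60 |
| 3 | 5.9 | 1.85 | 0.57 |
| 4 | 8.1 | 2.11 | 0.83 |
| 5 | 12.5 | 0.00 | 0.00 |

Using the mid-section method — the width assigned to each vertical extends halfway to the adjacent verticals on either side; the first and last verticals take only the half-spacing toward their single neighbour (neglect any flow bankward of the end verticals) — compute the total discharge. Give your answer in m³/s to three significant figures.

w_2 = (5.9 − 0.0)/2 = 2.95 m; q_2 = 0.60 × 1.44 × 2.95 = 2.549 m³/s
w_3 = (8.1 − 2.8)/2 = 2.65 m; q_3 = 0.57 × 1.85 × 2.65 = 2.794 m³/s
w_4 = (12.5 − 5.9)/2 = 3.3 m; q_4 = 0.83 × 2.11 × 3.3 = 5.779 m³/s
Stations 1, 5 contribute zero (depth or velocity is 0).
Q = Σ qᵢ = 11.12 m³/s

11.1 m³/s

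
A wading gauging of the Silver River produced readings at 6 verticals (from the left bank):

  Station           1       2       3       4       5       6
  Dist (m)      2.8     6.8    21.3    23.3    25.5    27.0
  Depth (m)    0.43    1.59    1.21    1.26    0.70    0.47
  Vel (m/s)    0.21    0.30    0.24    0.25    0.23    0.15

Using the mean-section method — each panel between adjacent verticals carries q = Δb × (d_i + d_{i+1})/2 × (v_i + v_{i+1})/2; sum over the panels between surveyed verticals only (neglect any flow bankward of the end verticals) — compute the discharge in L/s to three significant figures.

7800 L/s

Panel 1-2: Δb = 4 m, d̄ = (0.43+1.59)/2 = 1.01, v̄ = (0.21+0.30)/2 = 0.255 → q = 4×1.01×0.255 = 1.030 m³/s
Panel 2-3: Δb = 14.5 m, d̄ = (1.59+1.21)/2 = 1.4, v̄ = (0.30+0.24)/2 = 0.27 → q = 14.5×1.4×0.27 = 5.481 m³/s
Panel 3-4: Δb = 2 m, d̄ = (1.21+1.26)/2 = 1.235, v̄ = (0.24+0.25)/2 = 0.245 → q = 2×1.235×0.245 = 0.6052 m³/s
Panel 4-5: Δb = 2.2 m, d̄ = (1.26+0.70)/2 = 0.98, v̄ = (0.25+0.23)/2 = 0.24 → q = 2.2×0.98×0.24 = 0.5174 m³/s
Panel 5-6: Δb = 1.5 m, d̄ = (0.70+0.47)/2 = 0.585, v̄ = (0.23+0.15)/2 = 0.19 → q = 1.5×0.585×0.19 = 0.1667 m³/s
Q = Σ q = 7.801 m³/s
= 7.801 × 1000 = 7801 L/s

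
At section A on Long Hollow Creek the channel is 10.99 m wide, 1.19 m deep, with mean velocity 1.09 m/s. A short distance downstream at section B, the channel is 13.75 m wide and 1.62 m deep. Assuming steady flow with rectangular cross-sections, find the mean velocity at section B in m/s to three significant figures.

0.640 m/s

Q = A₁V₁ = (10.99×1.19) × 1.09 = 14.26 m³/s
A₂ = 13.75 × 1.62 = 22.28 m²
V₂ = Q/A₂ = 14.26/22.28 = 0.6400 m/s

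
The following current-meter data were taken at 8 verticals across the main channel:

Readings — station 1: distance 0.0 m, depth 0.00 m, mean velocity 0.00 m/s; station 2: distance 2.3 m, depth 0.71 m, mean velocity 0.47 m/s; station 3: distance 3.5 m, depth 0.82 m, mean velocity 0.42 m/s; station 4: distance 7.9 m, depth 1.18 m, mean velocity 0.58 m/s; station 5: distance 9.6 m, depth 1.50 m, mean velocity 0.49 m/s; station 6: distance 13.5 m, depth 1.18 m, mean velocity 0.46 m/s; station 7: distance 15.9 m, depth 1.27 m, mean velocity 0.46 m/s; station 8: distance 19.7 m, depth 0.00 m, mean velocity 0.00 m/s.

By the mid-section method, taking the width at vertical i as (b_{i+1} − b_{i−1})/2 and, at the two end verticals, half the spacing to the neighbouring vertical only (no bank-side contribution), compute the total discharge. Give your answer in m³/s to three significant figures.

9.21 m³/s

w_2 = (3.5 − 0.0)/2 = 1.75 m; q_2 = 0.47 × 0.71 × 1.75 = 0.5840 m³/s
w_3 = (7.9 − 2.3)/2 = 2.8 m; q_3 = 0.42 × 0.82 × 2.8 = 0.9643 m³/s
w_4 = (9.6 − 3.5)/2 = 3.05 m; q_4 = 0.58 × 1.18 × 3.05 = 2.087 m³/s
w_5 = (13.5 − 7.9)/2 = 2.8 m; q_5 = 0.49 × 1.50 × 2.8 = 2.058 m³/s
w_6 = (15.9 − 9.6)/2 = 3.15 m; q_6 = 0.46 × 1.18 × 3.15 = 1.710 m³/s
w_7 = (19.7 − 13.5)/2 = 3.1 m; q_7 = 0.46 × 1.27 × 3.1 = 1.811 m³/s
Stations 1, 8 contribute zero (depth or velocity is 0).
Q = Σ qᵢ = 9.215 m³/s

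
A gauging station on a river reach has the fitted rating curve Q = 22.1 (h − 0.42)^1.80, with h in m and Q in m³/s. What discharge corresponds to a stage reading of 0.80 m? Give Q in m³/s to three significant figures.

3.87 m³/s

Q = 22.1 × (0.80 − 0.42)^1.80 = 22.1 × 0.38^1.80 = 3.873 m³/s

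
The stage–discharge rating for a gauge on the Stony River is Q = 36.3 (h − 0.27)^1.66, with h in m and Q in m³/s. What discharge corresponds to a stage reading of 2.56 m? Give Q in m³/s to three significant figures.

Q = 36.3 × (2.56 − 0.27)^1.66 = 36.3 × 2.29^1.66 = 143.6 m³/s

144 m³/s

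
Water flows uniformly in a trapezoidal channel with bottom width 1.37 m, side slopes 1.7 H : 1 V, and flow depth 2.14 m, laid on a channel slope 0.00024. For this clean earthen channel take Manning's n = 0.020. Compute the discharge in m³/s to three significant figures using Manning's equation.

A = (b + z·y)·y = (1.37 + 1.7×2.14)×2.14 = 10.72 m²
P = b + 2y√(1+z²) = 1.37 + 2×2.14×√(1+1.7²) = 9.811 m
R = A/P = 10.72/9.811 = 1.092 m
Q = (1/n)·A·R^(2/3)·S^(1/2) = (1/0.020) × 10.72 × 1.092^(2/3) × 0.00024^(1/2) = 8.805 m³/s

8.80 m³/s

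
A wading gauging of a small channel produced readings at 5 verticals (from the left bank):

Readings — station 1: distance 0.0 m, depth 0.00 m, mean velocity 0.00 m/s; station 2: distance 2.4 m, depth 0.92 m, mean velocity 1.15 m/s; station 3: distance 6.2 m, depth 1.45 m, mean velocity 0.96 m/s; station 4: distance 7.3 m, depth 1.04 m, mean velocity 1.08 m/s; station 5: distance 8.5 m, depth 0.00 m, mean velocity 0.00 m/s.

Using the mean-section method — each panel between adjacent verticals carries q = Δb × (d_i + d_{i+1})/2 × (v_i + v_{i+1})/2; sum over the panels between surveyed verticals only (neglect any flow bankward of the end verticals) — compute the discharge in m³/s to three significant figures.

7.12 m³/s

Panel 1-2: Δb = 2.4 m, d̄ = (0.00+0.92)/2 = 0.46, v̄ = (0.00+1.15)/2 = 0.575 → q = 2.4×0.46×0.575 = 0.6348 m³/s
Panel 2-3: Δb = 3.8 m, d̄ = (0.92+1.45)/2 = 1.185, v̄ = (1.15+0.96)/2 = 1.055 → q = 3.8×1.185×1.055 = 4.751 m³/s
Panel 3-4: Δb = 1.1 m, d̄ = (1.45+1.04)/2 = 1.245, v̄ = (0.96+1.08)/2 = 1.02 → q = 1.1×1.245×1.02 = 1.397 m³/s
Panel 4-5: Δb = 1.2 m, d̄ = (1.04+0.00)/2 = 0.52, v̄ = (1.08+0.00)/2 = 0.54 → q = 1.2×0.52×0.54 = 0.3370 m³/s
Q = Σ q = 7.119 m³/s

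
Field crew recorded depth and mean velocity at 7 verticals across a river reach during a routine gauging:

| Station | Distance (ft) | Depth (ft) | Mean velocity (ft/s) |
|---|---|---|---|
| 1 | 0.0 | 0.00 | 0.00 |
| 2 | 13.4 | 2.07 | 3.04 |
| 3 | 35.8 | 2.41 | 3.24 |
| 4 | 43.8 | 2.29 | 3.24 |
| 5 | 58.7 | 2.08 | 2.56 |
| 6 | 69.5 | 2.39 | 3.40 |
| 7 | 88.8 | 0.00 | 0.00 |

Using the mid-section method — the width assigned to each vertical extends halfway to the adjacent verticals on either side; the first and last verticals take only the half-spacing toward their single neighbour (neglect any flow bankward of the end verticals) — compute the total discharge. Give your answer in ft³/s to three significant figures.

w_2 = (35.8 − 0.0)/2 = 17.9 ft; q_2 = 3.04 × 2.07 × 17.9 = 112.6 ft³/s
w_3 = (43.8 − 13.4)/2 = 15.2 ft; q_3 = 3.24 × 2.41 × 15.2 = 118.7 ft³/s
w_4 = (58.7 − 35.8)/2 = 11.45 ft; q_4 = 3.24 × 2.29 × 11.45 = 84.95 ft³/s
w_5 = (69.5 − 43.8)/2 = 12.85 ft; q_5 = 2.56 × 2.08 × 12.85 = 68.42 ft³/s
w_6 = (88.8 − 58.7)/2 = 15.05 ft; q_6 = 3.40 × 2.39 × 15.05 = 122.3 ft³/s
Stations 1, 7 contribute zero (depth or velocity is 0).
Q = Σ qᵢ = 507.0 ft³/s

507 ft³/s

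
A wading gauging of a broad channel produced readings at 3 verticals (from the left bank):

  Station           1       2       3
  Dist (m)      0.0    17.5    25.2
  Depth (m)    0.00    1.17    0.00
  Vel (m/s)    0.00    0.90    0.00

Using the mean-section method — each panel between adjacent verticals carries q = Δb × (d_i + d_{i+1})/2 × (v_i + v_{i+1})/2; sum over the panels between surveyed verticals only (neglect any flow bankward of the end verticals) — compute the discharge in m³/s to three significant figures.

Panel 1-2: Δb = 17.5 m, d̄ = (0.00+1.17)/2 = 0.585, v̄ = (0.00+0.90)/2 = 0.45 → q = 17.5×0.585×0.45 = 4.607 m³/s
Panel 2-3: Δb = 7.7 m, d̄ = (1.17+0.00)/2 = 0.585, v̄ = (0.90+0.00)/2 = 0.45 → q = 7.7×0.585×0.45 = 2.027 m³/s
Q = Σ q = 6.634 m³/s

6.63 m³/s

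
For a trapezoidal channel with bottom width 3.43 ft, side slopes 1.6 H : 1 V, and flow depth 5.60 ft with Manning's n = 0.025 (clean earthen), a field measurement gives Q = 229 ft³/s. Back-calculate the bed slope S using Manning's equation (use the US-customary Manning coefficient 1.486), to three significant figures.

0.000772

A = (b + z·y)·y = (3.43 + 1.6×5.60)×5.60 = 69.38 ft²
P = b + 2y√(1+z²) = 3.43 + 2×5.60×√(1+1.6²) = 24.56 ft
R = A/P = 69.38/24.56 = 2.825 ft
S = (Q·n / (1.486·A·R^(2/3)))² = (229×0.025 / (1.486×69.38×1.998))² = 0.0007721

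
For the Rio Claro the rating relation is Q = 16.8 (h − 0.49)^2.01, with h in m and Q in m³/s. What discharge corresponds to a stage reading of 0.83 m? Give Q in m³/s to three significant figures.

1.92 m³/s

Q = 16.8 × (0.83 − 0.49)^2.01 = 16.8 × 0.34^2.01 = 1.921 m³/s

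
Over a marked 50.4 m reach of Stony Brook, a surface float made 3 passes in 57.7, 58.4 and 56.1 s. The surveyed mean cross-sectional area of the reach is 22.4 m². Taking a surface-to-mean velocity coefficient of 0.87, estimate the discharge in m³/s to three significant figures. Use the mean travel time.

t̄ = (57.7 + 58.4 + 56.1) / 3 = 57.4 s
v_surface = L / t̄ = 50.4 / 57.4 = 0.8780 m/s
v_mean = 0.87 × 0.8780 = 0.7639 m/s
Q = A × v_mean = 22.4 × 0.7639 = 17.11 m³/s

17.1 m³/s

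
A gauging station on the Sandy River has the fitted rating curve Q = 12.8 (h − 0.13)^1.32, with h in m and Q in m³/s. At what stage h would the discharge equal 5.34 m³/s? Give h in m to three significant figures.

0.646 m

h − h₀ = (Q/C)^(1/b) = (5.34/12.8)^(1/1.32) = 0.5157 m
h = 0.13 + 0.5157 = 0.6457 m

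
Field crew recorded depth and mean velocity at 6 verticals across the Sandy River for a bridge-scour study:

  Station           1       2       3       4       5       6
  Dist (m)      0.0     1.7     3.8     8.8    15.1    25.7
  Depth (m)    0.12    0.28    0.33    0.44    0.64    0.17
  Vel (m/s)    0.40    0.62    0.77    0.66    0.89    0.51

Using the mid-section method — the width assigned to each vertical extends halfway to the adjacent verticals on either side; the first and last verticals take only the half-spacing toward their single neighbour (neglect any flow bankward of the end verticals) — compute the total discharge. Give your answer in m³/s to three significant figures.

8.19 m³/s

w_1 = (1.7 − 0.0)/2 = 0.85 m; q_1 = 0.40 × 0.12 × 0.85 = 0.04080 m³/s
w_2 = (3.8 − 0.0)/2 = 1.9 m; q_2 = 0.62 × 0.28 × 1.9 = 0.3298 m³/s
w_3 = (8.8 − 1.7)/2 = 3.55 m; q_3 = 0.77 × 0.33 × 3.55 = 0.9021 m³/s
w_4 = (15.1 − 3.8)/2 = 5.65 m; q_4 = 0.66 × 0.44 × 5.65 = 1.641 m³/s
w_5 = (25.7 − 8.8)/2 = 8.45 m; q_5 = 0.89 × 0.64 × 8.45 = 4.813 m³/s
w_6 = (25.7 − 15.1)/2 = 5.3 m; q_6 = 0.51 × 0.17 × 5.3 = 0.4595 m³/s
Q = Σ qᵢ = 8.186 m³/s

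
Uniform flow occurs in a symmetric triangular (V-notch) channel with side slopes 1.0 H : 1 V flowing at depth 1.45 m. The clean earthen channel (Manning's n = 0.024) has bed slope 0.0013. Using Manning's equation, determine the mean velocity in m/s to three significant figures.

A = z·y² = 1.0×1.45² = 2.103 m²
P = 2y√(1+z²) = 2×1.45×√(1+1.0²) = 4.101 m
R = A/P = 2.103/4.101 = 0.5127 m
Q = (1/n)·A·R^(2/3)·S^(1/2) = (1/0.024) × 2.103 × 0.5127^(2/3) × 0.0013^(1/2) = 2.023 m³/s
V = Q/A = 2.023/2.103 = 0.9623 m/s

0.962 m/s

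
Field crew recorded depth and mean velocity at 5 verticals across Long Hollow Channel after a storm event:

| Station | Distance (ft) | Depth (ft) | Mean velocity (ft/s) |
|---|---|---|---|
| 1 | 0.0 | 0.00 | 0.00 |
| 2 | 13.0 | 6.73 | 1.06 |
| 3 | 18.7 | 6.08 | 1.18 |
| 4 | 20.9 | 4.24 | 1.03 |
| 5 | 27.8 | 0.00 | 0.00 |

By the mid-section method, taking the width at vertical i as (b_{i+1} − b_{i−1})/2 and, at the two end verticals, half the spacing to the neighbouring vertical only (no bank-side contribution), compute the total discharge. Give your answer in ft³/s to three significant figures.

115 ft³/s

w_2 = (18.7 − 0.0)/2 = 9.35 ft; q_2 = 1.06 × 6.73 × 9.35 = 66.70 ft³/s
w_3 = (20.9 − 13.0)/2 = 3.95 ft; q_3 = 1.18 × 6.08 × 3.95 = 28.34 ft³/s
w_4 = (27.8 − 18.7)/2 = 4.55 ft; q_4 = 1.03 × 4.24 × 4.55 = 19.87 ft³/s
Stations 1, 5 contribute zero (depth or velocity is 0).
Q = Σ qᵢ = 114.9 ft³/s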